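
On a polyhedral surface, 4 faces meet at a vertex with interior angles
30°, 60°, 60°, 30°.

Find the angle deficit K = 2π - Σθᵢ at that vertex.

Sum of angles = 180°. K = 360° - 180° = 180° = π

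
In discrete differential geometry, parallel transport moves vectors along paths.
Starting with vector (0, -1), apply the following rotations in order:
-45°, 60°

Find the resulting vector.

Total rotation: (-45°) + 60° = 15°. Final vector: (0.2588, -0.9659)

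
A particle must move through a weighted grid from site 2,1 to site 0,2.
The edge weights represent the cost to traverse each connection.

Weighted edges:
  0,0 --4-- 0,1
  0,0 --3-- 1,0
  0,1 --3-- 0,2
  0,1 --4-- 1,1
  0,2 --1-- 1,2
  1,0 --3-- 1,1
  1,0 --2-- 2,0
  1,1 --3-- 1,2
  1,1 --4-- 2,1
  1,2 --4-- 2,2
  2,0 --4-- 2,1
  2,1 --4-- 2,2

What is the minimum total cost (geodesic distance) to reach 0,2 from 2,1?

Shortest path: 2,1 → 1,1 → 1,2 → 0,2, total weight = 8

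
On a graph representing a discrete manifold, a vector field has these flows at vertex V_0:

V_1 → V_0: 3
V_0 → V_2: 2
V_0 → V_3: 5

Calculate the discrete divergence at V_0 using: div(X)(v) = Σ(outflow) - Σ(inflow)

Divergence = sum of outgoing flows = (-3) + 2 + 5 = 4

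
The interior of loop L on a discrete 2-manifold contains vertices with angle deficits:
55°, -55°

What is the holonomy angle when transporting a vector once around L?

Holonomy = total enclosed curvature = 55° + (-55°) = 0°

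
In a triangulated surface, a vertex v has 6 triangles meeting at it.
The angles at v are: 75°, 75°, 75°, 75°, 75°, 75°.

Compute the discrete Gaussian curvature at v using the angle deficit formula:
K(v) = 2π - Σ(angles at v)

Sum of angles = 450°. K = 360° - 450° = -90°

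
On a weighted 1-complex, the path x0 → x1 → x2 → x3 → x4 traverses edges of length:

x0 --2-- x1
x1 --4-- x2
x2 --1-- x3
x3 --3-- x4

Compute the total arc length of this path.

Arc length = 2 + 4 + 1 + 3 = 10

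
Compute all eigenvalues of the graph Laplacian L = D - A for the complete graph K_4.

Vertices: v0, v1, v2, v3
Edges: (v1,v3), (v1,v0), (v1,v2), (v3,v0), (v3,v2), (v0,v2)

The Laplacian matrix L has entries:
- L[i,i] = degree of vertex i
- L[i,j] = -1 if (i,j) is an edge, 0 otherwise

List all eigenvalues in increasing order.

For the complete graph K_n, L = nI − J (J = all-ones matrix). J has eigenvalues n (once, eigenvector 𝟙) and 0 (multiplicity n−1), so L has eigenvalues 0 (once) and n (multiplicity n−1). Here n = 4: eigenvalue 0 once and 4 with multiplicity 3.
Laplacian eigenvalues (increasing order): [0.0, 4.0, 4.0, 4.0]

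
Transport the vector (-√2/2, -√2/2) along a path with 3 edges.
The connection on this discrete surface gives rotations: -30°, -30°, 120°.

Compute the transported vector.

Total rotation: (-30°) + (-30°) + 120° = 60°. Final vector: (0.2588, -0.9659)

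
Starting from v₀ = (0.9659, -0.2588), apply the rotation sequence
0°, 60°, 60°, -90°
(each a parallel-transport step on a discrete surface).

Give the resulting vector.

Total rotation: 0° + 60° + 60° + (-90°) = 30°. Final vector: (0.9659, 0.2588)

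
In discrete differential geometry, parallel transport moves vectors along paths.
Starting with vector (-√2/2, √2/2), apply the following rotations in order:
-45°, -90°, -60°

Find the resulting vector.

Total rotation: (-45°) + (-90°) + (-60°) = -195° ≡ 165° (mod 360°). Final vector: (0.5000, -0.8660)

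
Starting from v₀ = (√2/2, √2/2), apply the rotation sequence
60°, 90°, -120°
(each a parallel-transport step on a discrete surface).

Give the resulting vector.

Total rotation: 60° + 90° + (-120°) = 30°. Final vector: (0.2588, 0.9659)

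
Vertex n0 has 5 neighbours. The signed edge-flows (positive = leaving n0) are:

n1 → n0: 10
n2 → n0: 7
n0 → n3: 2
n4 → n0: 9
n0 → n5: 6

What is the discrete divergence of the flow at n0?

Divergence = sum of outgoing flows = (-10) + (-7) + 2 + (-9) + 6 = -18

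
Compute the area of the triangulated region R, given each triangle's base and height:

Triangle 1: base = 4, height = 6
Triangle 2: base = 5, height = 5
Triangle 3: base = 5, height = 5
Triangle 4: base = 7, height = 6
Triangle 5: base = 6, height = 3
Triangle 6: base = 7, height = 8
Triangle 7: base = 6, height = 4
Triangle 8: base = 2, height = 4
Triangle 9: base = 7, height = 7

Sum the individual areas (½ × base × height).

(1/2)×4×6 + (1/2)×5×5 + (1/2)×5×5 + (1/2)×7×6 + (1/2)×6×3 + (1/2)×7×8 + (1/2)×6×4 + (1/2)×2×4 + (1/2)×7×7 = 135.5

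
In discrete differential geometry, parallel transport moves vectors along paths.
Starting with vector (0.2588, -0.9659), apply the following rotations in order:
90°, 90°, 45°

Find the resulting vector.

Total rotation: 90° + 90° + 45° = 225° ≡ -135° (mod 360°). Final vector: (-0.8660, 0.5000)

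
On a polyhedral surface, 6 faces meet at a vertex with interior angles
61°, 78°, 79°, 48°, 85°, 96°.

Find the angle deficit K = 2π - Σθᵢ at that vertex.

Sum of angles = 447°. K = 360° - 447° = -87° = -29π/60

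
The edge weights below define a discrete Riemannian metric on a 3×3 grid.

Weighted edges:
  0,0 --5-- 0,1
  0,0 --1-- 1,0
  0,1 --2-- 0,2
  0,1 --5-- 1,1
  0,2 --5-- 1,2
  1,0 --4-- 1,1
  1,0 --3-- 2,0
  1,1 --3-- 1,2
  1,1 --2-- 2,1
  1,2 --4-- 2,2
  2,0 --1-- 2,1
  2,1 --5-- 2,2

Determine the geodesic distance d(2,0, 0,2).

Shortest path: 2,0 → 2,1 → 1,1 → 0,1 → 0,2, total weight = 10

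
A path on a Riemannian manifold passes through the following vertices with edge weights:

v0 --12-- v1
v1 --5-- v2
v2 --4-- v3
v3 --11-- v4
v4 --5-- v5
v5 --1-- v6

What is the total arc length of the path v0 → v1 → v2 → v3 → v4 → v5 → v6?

Arc length = 12 + 5 + 4 + 11 + 5 + 1 = 38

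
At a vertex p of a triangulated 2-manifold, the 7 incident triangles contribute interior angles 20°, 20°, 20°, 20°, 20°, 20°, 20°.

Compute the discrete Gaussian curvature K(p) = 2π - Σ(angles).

Sum of angles = 140°. K = 360° - 140° = 220°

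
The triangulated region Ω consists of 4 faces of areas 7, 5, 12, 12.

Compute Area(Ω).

7 + 5 + 12 + 12 = 36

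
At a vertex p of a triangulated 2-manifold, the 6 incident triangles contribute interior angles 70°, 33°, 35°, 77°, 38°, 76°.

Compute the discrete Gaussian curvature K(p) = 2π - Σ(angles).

Sum of angles = 329°. K = 360° - 329° = 31° = 31π/180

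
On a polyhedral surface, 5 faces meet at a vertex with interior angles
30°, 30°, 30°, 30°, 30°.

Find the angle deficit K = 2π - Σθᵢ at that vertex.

Sum of angles = 150°. K = 360° - 150° = 210° = 7π/6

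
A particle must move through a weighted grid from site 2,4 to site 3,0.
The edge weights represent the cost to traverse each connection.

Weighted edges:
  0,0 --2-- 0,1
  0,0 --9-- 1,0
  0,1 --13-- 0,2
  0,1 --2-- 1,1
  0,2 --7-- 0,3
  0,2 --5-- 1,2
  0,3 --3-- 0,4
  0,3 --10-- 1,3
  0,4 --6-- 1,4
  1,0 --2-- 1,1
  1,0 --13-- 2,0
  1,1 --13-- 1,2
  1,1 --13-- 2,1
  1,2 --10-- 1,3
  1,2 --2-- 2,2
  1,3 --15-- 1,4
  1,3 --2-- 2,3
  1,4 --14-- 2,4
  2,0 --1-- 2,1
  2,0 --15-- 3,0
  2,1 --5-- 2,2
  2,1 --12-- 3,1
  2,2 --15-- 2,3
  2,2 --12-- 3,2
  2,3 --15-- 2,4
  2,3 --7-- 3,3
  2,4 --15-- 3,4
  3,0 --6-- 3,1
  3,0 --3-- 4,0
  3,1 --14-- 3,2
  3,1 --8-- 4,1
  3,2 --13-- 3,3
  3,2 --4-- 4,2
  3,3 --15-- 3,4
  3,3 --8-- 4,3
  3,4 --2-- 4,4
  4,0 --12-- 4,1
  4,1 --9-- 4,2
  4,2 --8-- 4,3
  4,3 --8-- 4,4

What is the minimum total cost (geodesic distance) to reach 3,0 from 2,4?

Shortest path: 2,4 → 2,3 → 1,3 → 1,2 → 2,2 → 2,1 → 2,0 → 3,0, total weight = 50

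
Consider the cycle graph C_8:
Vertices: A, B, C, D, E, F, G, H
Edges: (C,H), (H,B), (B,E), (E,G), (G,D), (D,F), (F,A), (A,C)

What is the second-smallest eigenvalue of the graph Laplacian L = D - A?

The cycle graph C_n has Laplacian eigenvalues λ_k = 2 − 2cos(2πk/n), k = 0, 1, …, n−1. Here n = 8:
k=0: 2 − 2cos(0) = 0.0; k=1: 2 − 2cos(π/4) = 0.5858; k=2: 2 − 2cos(π/2) = 2.0; k=3: 2 − 2cos(3π/4) = 3.4142; k=4: 2 − 2cos(π) = 4.0; k=5: 2 − 2cos(5π/4) = 3.4142; k=6: 2 − 2cos(3π/2) = 2.0; k=7: 2 − 2cos(7π/4) = 0.5858.
Laplacian eigenvalues: [0.0, 0.5858, 0.5858, 2.0, 2.0, 3.4142, 3.4142, 4.0]. Algebraic connectivity (smallest non-zero eigenvalue) = 0.5858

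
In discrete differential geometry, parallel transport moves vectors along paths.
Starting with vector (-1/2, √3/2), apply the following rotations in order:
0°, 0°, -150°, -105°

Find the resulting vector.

Total rotation: 0° + 0° + (-150°) + (-105°) = -255° ≡ 105° (mod 360°). Final vector: (-0.7071, -0.7071)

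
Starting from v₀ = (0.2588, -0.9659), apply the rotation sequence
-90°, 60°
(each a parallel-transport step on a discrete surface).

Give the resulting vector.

Total rotation: (-90°) + 60° = -30°. Final vector: (-0.2588, -0.9659)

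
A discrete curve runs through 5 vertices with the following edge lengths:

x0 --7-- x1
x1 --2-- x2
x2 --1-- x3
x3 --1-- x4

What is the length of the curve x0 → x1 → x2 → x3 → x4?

Arc length = 7 + 2 + 1 + 1 = 11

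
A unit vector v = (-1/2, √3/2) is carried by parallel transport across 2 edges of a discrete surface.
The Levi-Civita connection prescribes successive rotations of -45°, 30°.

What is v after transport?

Total rotation: (-45°) + 30° = -15°. Final vector: (-0.2588, 0.9659)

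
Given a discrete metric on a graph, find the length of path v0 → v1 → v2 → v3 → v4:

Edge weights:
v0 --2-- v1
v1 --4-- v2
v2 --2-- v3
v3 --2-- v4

Arc length = 2 + 4 + 2 + 2 = 10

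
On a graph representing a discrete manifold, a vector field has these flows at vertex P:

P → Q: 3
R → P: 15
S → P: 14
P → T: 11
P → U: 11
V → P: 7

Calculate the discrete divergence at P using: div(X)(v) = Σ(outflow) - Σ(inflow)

Divergence = sum of outgoing flows = 3 + (-15) + (-14) + 11 + 11 + (-7) = -11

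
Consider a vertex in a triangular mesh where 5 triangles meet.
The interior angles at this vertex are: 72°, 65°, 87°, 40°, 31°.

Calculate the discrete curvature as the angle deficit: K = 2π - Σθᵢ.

Sum of angles = 295°. K = 360° - 295° = 65° = 13π/36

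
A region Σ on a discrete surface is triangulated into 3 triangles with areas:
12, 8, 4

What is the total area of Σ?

12 + 8 + 4 = 24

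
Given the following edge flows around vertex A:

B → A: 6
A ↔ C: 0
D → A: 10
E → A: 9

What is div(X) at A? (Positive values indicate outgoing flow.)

Divergence = sum of outgoing flows = (-6) + 0 + (-10) + (-9) = -25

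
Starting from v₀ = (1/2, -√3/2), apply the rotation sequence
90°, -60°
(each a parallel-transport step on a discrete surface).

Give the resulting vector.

Total rotation: 90° + (-60°) = 30°. Final vector: (0.8660, -0.5000)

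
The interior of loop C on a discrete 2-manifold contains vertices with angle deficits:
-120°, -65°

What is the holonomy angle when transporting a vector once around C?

Holonomy = total enclosed curvature = (-120°) + (-65°) = -185°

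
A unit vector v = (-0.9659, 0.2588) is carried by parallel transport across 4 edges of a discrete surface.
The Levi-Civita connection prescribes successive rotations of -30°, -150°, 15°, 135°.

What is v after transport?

Total rotation: (-30°) + (-150°) + 15° + 135° = -30°. Final vector: (-0.7071, 0.7071)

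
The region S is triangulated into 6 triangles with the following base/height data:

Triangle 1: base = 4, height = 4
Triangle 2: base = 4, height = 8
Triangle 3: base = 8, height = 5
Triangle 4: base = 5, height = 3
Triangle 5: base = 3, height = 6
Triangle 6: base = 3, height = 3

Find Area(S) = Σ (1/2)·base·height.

(1/2)×4×4 + (1/2)×4×8 + (1/2)×8×5 + (1/2)×5×3 + (1/2)×3×6 + (1/2)×3×3 = 65.0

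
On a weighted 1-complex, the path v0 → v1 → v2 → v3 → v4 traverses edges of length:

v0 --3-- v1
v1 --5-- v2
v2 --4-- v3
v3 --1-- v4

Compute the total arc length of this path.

Arc length = 3 + 5 + 4 + 1 = 13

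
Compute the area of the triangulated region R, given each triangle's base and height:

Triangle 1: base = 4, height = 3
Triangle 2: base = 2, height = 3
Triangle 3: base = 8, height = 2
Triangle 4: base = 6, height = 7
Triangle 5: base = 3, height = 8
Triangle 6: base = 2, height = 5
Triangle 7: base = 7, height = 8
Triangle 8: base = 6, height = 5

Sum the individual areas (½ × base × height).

(1/2)×4×3 + (1/2)×2×3 + (1/2)×8×2 + (1/2)×6×7 + (1/2)×3×8 + (1/2)×2×5 + (1/2)×7×8 + (1/2)×6×5 = 98.0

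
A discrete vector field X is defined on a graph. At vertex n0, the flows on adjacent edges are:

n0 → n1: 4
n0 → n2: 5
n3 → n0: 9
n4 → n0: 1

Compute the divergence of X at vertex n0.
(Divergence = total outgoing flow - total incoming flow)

Divergence = sum of outgoing flows = 4 + 5 + (-9) + (-1) = -1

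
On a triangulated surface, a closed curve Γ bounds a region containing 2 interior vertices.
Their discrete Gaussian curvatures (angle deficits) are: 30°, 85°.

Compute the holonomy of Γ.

Holonomy = total enclosed curvature = 30° + 85° = 115°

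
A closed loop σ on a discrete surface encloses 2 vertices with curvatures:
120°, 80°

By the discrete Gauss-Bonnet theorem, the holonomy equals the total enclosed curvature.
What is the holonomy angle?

Holonomy = total enclosed curvature = 120° + 80° = 200°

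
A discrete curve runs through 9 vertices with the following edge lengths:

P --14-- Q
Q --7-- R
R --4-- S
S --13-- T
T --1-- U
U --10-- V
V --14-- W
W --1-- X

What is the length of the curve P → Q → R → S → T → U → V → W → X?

Arc length = 14 + 7 + 4 + 13 + 1 + 10 + 14 + 1 = 64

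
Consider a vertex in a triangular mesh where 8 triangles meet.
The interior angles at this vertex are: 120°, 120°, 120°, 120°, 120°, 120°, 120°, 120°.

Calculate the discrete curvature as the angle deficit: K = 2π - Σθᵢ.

Sum of angles = 960°. K = 360° - 960° = -600° = -10π/3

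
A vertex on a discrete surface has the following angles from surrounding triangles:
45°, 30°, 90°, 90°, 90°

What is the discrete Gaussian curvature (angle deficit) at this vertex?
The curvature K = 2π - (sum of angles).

Sum of angles = 345°. K = 360° - 345° = 15°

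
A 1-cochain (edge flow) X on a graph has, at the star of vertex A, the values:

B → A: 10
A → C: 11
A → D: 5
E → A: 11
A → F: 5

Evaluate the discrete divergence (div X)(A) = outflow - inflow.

Divergence = sum of outgoing flows = (-10) + 11 + 5 + (-11) + 5 = 0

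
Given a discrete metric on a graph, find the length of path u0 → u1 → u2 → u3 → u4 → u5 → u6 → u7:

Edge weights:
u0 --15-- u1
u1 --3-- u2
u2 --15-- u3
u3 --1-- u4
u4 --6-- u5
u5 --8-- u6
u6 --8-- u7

Arc length = 15 + 3 + 15 + 1 + 6 + 8 + 8 = 56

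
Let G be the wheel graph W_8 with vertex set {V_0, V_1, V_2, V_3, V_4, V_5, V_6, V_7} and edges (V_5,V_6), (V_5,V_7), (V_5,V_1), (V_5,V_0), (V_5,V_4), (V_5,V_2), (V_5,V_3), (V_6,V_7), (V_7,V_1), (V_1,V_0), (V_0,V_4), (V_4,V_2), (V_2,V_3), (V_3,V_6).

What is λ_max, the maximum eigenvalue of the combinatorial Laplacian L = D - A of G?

The wheel W_8 is the join K_1 ∨ C_7 (a hub joined to every vertex of a cycle of length 7). For a join G ∨ H (G on p vertices, H on q vertices) the Laplacian spectrum is 0, p+q, the eigenvalues of L(G) other than one 0 each shifted by +q, and the eigenvalues of L(H) other than one 0 each shifted by +p. With G = K_1 (p = 1, nothing left after dropping its 0) and H = C_7 (q = 7, eigenvalues 2 − 2cos(2πk/7), k = 0, …, 6; drop k = 0), the spectrum of W_8 is 0, 8, and 1 + (2 − 2cos(2πk/7)) = 3 − 2cos(2πk/7) for k = 1, …, 6:
k=1: 3 − 2cos(2π/7) = 1.753; k=2: 3 − 2cos(4π/7) = 3.445; k=3: 3 − 2cos(6π/7) = 4.8019; k=4: 3 − 2cos(8π/7) = 4.8019; k=5: 3 − 2cos(10π/7) = 3.445; k=6: 3 − 2cos(12π/7) = 1.753.
Laplacian eigenvalues: [0.0, 1.753, 1.753, 3.445, 3.445, 4.8019, 4.8019, 8.0]. Largest eigenvalue (spectral radius) = 8.0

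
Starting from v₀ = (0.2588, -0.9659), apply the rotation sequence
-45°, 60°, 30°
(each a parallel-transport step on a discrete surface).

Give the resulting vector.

Total rotation: (-45°) + 60° + 30° = 45°. Final vector: (0.8660, -0.5000)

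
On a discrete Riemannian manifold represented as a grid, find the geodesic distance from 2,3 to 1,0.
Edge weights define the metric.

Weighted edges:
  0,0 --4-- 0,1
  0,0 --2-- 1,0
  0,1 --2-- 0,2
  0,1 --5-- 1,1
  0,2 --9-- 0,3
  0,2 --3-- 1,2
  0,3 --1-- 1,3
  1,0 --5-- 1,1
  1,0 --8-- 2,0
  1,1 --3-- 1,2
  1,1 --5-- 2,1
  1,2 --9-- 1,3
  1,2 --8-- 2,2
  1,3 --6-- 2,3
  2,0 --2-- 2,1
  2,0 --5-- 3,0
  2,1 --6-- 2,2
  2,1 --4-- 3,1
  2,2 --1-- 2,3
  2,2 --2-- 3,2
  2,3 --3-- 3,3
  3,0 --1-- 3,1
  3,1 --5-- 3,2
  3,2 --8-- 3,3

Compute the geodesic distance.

Shortest path: 2,3 → 2,2 → 2,1 → 2,0 → 1,0, total weight = 17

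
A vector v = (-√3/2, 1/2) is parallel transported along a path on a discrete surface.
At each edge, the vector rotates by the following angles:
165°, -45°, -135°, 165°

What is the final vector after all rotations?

Total rotation: 165° + (-45°) + (-135°) + 165° = 150°. Final vector: (0.5000, -0.8660)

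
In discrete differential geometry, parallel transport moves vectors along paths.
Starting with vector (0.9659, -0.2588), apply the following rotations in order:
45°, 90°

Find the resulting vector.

Total rotation: 45° + 90° = 135°. Final vector: (-0.5000, 0.8660)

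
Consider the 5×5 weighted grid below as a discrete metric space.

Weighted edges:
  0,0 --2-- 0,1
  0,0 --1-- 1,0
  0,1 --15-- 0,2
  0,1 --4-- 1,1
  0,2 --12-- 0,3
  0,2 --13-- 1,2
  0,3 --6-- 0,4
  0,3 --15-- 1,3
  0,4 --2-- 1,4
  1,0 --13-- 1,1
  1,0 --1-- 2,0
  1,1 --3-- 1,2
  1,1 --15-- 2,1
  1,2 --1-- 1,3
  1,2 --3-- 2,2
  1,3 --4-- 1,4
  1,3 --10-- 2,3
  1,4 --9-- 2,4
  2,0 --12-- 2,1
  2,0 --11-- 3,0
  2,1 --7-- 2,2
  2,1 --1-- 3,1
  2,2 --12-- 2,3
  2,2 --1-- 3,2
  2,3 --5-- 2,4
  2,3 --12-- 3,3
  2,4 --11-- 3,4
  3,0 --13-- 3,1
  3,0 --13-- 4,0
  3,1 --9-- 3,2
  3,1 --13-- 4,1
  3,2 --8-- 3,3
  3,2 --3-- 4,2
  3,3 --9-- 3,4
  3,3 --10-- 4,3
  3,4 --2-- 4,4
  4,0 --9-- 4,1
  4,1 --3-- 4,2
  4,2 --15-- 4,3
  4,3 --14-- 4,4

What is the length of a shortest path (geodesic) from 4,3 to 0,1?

Shortest path: 4,3 → 3,3 → 3,2 → 2,2 → 1,2 → 1,1 → 0,1, total weight = 29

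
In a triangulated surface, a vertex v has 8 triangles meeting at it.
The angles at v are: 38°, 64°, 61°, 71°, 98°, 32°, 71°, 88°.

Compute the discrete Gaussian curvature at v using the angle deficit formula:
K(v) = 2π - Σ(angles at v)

Sum of angles = 523°. K = 360° - 523° = -163° = -163π/180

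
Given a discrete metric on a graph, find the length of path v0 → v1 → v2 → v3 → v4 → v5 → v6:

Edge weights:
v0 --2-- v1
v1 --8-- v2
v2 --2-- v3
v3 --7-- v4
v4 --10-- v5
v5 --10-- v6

Arc length = 2 + 8 + 2 + 7 + 10 + 10 = 39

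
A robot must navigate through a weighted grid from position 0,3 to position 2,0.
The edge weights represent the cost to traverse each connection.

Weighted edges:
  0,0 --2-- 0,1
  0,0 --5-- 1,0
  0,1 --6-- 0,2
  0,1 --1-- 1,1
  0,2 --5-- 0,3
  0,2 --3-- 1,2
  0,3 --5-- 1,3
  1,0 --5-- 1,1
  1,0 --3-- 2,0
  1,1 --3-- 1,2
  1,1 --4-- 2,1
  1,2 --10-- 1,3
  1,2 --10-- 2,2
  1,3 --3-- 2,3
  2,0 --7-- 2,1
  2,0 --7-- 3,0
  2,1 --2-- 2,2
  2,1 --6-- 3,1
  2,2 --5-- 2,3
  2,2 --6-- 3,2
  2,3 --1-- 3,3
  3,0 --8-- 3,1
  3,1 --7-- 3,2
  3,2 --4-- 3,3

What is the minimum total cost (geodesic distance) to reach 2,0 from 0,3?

Shortest path: 0,3 → 0,2 → 1,2 → 1,1 → 1,0 → 2,0, total weight = 19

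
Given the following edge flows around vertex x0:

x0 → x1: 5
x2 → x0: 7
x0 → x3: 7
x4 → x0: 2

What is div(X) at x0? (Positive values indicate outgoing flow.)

Divergence = sum of outgoing flows = 5 + (-7) + 7 + (-2) = 3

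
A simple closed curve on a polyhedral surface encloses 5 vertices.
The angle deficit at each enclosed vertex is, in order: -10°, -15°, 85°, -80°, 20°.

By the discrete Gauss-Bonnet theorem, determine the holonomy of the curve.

Holonomy = total enclosed curvature = (-10°) + (-15°) + 85° + (-80°) + 20° = 0°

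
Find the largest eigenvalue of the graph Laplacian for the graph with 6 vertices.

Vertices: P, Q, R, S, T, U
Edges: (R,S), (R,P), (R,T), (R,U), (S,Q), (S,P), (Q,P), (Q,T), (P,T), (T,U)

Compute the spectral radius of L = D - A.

Degrees: deg(P) = 4, deg(Q) = 3, deg(R) = 4, deg(S) = 3, deg(T) = 4, deg(U) = 2.
L = D − A with rows/columns ordered (P, Q, R, S, T, U):
  [ 4, -1, -1, -1, -1,  0]
  [-1,  3,  0, -1, -1,  0]
  [-1,  0,  4, -1, -1, -1]
  [-1, -1, -1,  3,  0,  0]
  [-1, -1, -1,  0,  4, -1]
  [ 0,  0, -1,  0, -1,  2]
Characteristic polynomial: det(λI − L) = λ(λ² − 7λ + 9)(λ² − 9λ + 19)(λ − 4).
Roots: λ = 0; (λ² − 7λ + 9) = 0 ⇒ λ = (7 ± √13)/2 ≈ 1.6972, 5.3028; (λ² − 9λ + 19) = 0 ⇒ λ = (9 ± √5)/2 ≈ 3.382, 5.618; (λ − 4) = 0 ⇒ λ = 4.
(Check: the roots sum (with multiplicity) to 20, matching trace L = Σdeg = 2·10 = 20.)
Laplacian eigenvalues: [0.0, 1.6972, 3.382, 4.0, 5.3028, 5.618]. Largest eigenvalue (spectral radius) = 5.618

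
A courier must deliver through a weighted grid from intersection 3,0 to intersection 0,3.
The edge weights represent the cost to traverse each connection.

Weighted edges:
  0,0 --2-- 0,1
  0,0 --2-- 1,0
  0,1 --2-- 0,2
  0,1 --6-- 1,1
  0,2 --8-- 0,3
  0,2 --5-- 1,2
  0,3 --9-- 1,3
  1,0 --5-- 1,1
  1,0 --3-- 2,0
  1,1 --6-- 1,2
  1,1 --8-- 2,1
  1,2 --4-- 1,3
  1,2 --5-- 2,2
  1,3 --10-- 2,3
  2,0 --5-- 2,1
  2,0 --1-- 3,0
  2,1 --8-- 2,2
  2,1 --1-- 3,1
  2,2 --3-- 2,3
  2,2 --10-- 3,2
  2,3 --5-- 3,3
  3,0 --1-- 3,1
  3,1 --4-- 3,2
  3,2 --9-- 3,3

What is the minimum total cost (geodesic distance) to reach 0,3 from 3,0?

Shortest path: 3,0 → 2,0 → 1,0 → 0,0 → 0,1 → 0,2 → 0,3, total weight = 18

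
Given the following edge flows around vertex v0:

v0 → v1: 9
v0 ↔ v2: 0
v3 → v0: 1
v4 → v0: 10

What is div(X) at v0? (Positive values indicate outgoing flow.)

Divergence = sum of outgoing flows = 9 + 0 + (-1) + (-10) = -2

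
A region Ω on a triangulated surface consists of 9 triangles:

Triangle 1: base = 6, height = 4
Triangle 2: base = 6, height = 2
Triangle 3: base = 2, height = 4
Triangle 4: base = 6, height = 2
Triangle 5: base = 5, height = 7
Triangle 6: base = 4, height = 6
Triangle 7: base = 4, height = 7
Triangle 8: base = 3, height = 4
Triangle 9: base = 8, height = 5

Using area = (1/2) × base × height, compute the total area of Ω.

(1/2)×6×4 + (1/2)×6×2 + (1/2)×2×4 + (1/2)×6×2 + (1/2)×5×7 + (1/2)×4×6 + (1/2)×4×7 + (1/2)×3×4 + (1/2)×8×5 = 97.5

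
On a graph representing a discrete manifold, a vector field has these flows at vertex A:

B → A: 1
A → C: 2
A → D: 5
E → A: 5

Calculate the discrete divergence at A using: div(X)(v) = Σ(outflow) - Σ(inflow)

Divergence = sum of outgoing flows = (-1) + 2 + 5 + (-5) = 1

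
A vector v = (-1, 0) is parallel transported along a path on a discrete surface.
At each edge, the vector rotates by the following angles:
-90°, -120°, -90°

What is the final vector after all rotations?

Total rotation: (-90°) + (-120°) + (-90°) = -300° ≡ 60° (mod 360°). Final vector: (-0.5000, -0.8660)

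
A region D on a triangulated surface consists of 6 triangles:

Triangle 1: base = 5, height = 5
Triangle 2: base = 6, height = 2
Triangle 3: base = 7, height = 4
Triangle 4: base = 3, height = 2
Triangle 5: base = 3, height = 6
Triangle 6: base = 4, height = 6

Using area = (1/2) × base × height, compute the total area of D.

(1/2)×5×5 + (1/2)×6×2 + (1/2)×7×4 + (1/2)×3×2 + (1/2)×3×6 + (1/2)×4×6 = 56.5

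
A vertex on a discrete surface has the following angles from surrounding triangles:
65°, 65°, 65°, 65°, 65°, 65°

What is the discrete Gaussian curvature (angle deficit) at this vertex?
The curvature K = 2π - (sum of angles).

Sum of angles = 390°. K = 360° - 390° = -30°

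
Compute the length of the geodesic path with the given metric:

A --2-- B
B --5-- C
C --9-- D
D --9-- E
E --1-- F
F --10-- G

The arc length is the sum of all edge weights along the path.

Arc length = 2 + 5 + 9 + 9 + 1 + 10 = 36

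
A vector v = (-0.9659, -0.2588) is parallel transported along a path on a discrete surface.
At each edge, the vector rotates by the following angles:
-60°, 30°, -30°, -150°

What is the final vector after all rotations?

Total rotation: (-60°) + 30° + (-30°) + (-150°) = -210° ≡ 150° (mod 360°). Final vector: (0.9659, -0.2588)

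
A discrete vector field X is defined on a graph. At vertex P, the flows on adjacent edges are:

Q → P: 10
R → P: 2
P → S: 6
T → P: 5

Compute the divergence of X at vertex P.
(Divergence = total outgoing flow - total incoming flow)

Divergence = sum of outgoing flows = (-10) + (-2) + 6 + (-5) = -11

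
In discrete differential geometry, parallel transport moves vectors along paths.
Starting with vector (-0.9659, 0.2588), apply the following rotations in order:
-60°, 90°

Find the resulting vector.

Total rotation: (-60°) + 90° = 30°. Final vector: (-0.9659, -0.2588)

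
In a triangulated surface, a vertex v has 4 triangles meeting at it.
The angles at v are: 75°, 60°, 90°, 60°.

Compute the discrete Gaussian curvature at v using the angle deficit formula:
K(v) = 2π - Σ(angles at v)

Sum of angles = 285°. K = 360° - 285° = 75°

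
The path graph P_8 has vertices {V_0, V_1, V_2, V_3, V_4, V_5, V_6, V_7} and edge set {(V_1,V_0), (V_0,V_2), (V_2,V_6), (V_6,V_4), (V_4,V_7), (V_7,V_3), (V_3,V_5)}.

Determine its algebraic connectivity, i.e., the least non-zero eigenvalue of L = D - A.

The path graph P_n has Laplacian eigenvalues λ_k = 2 − 2cos(kπ/n), k = 0, 1, …, n−1. Here n = 8:
k=0: 2 − 2cos(0) = 0.0; k=1: 2 − 2cos(π/8) = 0.1522; k=2: 2 − 2cos(π/4) = 0.5858; k=3: 2 − 2cos(3π/8) = 1.2346; k=4: 2 − 2cos(π/2) = 2.0; k=5: 2 − 2cos(5π/8) = 2.7654; k=6: 2 − 2cos(3π/4) = 3.4142; k=7: 2 − 2cos(7π/8) = 3.8478.
Laplacian eigenvalues: [0.0, 0.1522, 0.5858, 1.2346, 2.0, 2.7654, 3.4142, 3.8478]. Algebraic connectivity (smallest non-zero eigenvalue) = 0.1522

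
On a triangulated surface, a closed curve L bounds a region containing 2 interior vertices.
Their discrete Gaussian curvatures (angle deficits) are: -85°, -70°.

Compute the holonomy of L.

Holonomy = total enclosed curvature = (-85°) + (-70°) = -155°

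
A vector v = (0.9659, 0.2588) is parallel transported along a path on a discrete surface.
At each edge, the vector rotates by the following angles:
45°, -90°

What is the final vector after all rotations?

Total rotation: 45° + (-90°) = -45°. Final vector: (0.8660, -0.5000)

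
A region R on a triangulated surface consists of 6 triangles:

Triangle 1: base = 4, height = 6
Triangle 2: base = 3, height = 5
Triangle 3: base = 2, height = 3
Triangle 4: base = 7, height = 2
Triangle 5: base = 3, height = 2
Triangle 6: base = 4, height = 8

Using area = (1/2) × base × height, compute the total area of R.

(1/2)×4×6 + (1/2)×3×5 + (1/2)×2×3 + (1/2)×7×2 + (1/2)×3×2 + (1/2)×4×8 = 48.5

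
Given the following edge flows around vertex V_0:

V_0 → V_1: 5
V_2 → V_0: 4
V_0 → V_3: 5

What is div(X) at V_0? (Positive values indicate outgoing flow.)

Divergence = sum of outgoing flows = 5 + (-4) + 5 = 6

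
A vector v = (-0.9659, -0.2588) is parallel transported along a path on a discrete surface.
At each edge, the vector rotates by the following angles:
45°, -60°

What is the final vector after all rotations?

Total rotation: 45° + (-60°) = -15°. Final vector: (-1, 0)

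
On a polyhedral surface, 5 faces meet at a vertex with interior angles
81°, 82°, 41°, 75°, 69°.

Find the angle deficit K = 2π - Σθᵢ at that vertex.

Sum of angles = 348°. K = 360° - 348° = 12° = π/15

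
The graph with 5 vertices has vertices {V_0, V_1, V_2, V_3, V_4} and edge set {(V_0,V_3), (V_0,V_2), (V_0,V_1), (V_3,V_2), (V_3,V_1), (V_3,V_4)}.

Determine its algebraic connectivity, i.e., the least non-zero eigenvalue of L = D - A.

Degrees: deg(V_0) = 3, deg(V_1) = 2, deg(V_2) = 2, deg(V_3) = 4, deg(V_4) = 1.
L = D − A with rows/columns ordered (V_0, V_1, V_2, V_3, V_4):
  [ 3, -1, -1, -1,  0]
  [-1,  2,  0, -1,  0]
  [-1,  0,  2, -1,  0]
  [-1, -1, -1,  4, -1]
  [ 0,  0,  0, -1,  1]
Characteristic polynomial: det(λI − L) = λ(λ − 1)(λ − 2)(λ − 4)(λ − 5).
Roots: λ = 0; (λ − 1) = 0 ⇒ λ = 1; (λ − 2) = 0 ⇒ λ = 2; (λ − 4) = 0 ⇒ λ = 4; (λ − 5) = 0 ⇒ λ = 5.
(Check: the roots sum (with multiplicity) to 12, matching trace L = Σdeg = 2·6 = 12.)
Laplacian eigenvalues: [0.0, 1.0, 2.0, 4.0, 5.0]. Algebraic connectivity (smallest non-zero eigenvalue) = 1.0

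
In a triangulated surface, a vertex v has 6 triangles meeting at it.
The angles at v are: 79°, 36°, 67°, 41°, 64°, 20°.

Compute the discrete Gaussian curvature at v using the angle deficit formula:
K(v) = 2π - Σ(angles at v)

Sum of angles = 307°. K = 360° - 307° = 53° = 53π/180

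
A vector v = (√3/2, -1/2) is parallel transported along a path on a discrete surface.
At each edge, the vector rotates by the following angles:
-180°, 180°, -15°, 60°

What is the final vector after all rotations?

Total rotation: (-180°) + 180° + (-15°) + 60° = 45°. Final vector: (0.9659, 0.2588)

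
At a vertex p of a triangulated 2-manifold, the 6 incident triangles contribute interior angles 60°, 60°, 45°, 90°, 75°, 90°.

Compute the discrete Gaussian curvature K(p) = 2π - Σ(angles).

Sum of angles = 420°. K = 360° - 420° = -60° = -π/3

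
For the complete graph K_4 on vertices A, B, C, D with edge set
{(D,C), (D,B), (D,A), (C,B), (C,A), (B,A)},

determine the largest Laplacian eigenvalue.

For the complete graph K_n, L = nI − J (J = all-ones matrix). J has eigenvalues n (once, eigenvector 𝟙) and 0 (multiplicity n−1), so L has eigenvalues 0 (once) and n (multiplicity n−1). Here n = 4: eigenvalue 0 once and 4 with multiplicity 3.
Laplacian eigenvalues: [0.0, 4.0, 4.0, 4.0]. Largest eigenvalue (spectral radius) = 4.0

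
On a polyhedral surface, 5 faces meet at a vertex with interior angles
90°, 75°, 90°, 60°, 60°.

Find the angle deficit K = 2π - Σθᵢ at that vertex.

Sum of angles = 375°. K = 360° - 375° = -15° = -π/12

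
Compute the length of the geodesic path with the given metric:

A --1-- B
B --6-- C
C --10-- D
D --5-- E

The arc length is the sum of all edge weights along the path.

Arc length = 1 + 6 + 10 + 5 = 22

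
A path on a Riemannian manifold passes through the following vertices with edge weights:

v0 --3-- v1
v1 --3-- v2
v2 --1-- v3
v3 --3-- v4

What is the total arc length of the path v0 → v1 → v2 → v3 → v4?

Arc length = 3 + 3 + 1 + 3 = 10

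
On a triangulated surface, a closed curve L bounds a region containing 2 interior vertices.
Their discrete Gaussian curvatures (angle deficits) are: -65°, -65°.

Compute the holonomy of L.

Holonomy = total enclosed curvature = (-65°) + (-65°) = -130°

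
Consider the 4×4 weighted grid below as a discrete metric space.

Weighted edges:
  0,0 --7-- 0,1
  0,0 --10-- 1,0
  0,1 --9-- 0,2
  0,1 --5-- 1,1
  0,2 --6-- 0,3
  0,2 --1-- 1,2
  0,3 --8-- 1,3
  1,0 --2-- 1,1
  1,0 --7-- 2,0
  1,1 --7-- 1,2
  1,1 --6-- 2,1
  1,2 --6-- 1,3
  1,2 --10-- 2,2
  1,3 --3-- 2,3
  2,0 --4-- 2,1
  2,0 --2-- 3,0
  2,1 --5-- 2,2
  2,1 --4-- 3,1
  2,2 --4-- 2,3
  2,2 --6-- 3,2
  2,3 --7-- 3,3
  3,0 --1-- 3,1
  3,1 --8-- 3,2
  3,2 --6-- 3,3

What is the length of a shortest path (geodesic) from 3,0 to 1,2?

Shortest path: 3,0 → 3,1 → 2,1 → 1,1 → 1,2, total weight = 18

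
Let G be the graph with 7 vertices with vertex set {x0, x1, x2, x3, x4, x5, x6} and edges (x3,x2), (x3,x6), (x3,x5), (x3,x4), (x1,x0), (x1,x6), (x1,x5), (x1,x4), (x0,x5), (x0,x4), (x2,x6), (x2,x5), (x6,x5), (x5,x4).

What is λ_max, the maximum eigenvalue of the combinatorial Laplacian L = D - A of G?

Degrees: deg(x0) = 3, deg(x1) = 4, deg(x2) = 3, deg(x3) = 4, deg(x4) = 4, deg(x5) = 6, deg(x6) = 4.
L = D − A with rows/columns ordered (x0, x1, x2, x3, x4, x5, x6):
  [ 3, -1,  0,  0, -1, -1,  0]
  [-1,  4,  0,  0, -1, -1, -1]
  [ 0,  0,  3, -1,  0, -1, -1]
  [ 0,  0, -1,  4, -1, -1, -1]
  [-1, -1,  0, -1,  4, -1,  0]
  [-1, -1, -1, -1, -1,  6, -1]
  [ 0, -1, -1, -1,  0, -1,  4]
Characteristic polynomial: det(λI − L) = λ(λ − 2)(λ − 4)²(λ − 5)(λ − 6)(λ − 7).
Roots: λ = 0; (λ − 2) = 0 ⇒ λ = 2; (λ − 4) = 0 ⇒ λ = 4 (multiplicity 2); (λ − 5) = 0 ⇒ λ = 5; (λ − 6) = 0 ⇒ λ = 6; (λ − 7) = 0 ⇒ λ = 7.
(Check: the roots sum (with multiplicity) to 28, matching trace L = Σdeg = 2·14 = 28.)
Laplacian eigenvalues: [0.0, 2.0, 4.0, 4.0, 5.0, 6.0, 7.0]. Largest eigenvalue (spectral radius) = 7.0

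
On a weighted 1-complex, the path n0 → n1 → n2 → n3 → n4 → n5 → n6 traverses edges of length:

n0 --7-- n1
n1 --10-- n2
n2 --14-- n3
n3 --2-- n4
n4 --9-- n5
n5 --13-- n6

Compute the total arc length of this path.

Arc length = 7 + 10 + 14 + 2 + 9 + 13 = 55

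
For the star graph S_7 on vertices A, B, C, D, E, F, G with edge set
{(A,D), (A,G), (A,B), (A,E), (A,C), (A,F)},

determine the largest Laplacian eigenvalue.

The star S_7 is the complete bipartite graph K_{1,6} (one hub of degree 6, 6 leaves of degree 1). The Laplacian spectrum of K_{p,q} is 0, p (multiplicity q−1), q (multiplicity p−1), p+q. With p = 1, q = 6: 0 once, 1 with multiplicity 5, and 7 once. (Check: trace L = sum of degrees = 12 = 5·1 + 7.)
Laplacian eigenvalues: [0.0, 1.0, 1.0, 1.0, 1.0, 1.0, 7.0]. Largest eigenvalue (spectral radius) = 7.0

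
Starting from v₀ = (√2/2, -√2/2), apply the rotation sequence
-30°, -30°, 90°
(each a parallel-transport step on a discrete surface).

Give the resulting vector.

Total rotation: (-30°) + (-30°) + 90° = 30°. Final vector: (0.9659, -0.2588)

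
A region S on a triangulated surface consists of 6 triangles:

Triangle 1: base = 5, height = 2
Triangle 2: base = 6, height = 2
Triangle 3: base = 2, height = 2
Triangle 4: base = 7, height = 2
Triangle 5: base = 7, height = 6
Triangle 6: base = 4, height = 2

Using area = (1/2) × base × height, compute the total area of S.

(1/2)×5×2 + (1/2)×6×2 + (1/2)×2×2 + (1/2)×7×2 + (1/2)×7×6 + (1/2)×4×2 = 45.0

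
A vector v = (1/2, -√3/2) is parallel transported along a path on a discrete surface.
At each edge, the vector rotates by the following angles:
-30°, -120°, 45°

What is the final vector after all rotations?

Total rotation: (-30°) + (-120°) + 45° = -105°. Final vector: (-0.9659, -0.2588)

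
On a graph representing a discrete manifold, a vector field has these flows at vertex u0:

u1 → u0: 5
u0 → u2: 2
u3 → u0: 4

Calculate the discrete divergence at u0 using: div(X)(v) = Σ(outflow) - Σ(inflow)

Divergence = sum of outgoing flows = (-5) + 2 + (-4) = -7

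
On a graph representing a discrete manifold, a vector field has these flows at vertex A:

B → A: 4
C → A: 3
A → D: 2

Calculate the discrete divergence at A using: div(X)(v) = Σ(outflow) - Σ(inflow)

Divergence = sum of outgoing flows = (-4) + (-3) + 2 = -5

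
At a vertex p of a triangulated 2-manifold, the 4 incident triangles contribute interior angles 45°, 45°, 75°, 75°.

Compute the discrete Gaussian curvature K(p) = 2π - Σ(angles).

Sum of angles = 240°. K = 360° - 240° = 120° = 2π/3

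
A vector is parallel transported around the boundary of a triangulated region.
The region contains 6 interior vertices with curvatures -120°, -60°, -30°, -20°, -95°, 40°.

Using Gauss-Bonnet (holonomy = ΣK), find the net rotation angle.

Holonomy = total enclosed curvature = (-120°) + (-60°) + (-30°) + (-20°) + (-95°) + 40° = -285°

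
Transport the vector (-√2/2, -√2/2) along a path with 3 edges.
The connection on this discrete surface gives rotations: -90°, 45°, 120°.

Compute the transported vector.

Total rotation: (-90°) + 45° + 120° = 75°. Final vector: (0.5000, -0.8660)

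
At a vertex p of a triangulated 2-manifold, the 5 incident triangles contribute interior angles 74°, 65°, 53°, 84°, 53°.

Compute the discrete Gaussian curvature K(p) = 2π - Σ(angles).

Sum of angles = 329°. K = 360° - 329° = 31° = 31π/180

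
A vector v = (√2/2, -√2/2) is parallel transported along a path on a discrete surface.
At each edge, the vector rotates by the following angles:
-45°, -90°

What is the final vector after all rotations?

Total rotation: (-45°) + (-90°) = -135°. Final vector: (-1, 0)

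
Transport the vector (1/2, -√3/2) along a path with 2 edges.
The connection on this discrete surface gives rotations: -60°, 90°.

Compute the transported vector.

Total rotation: (-60°) + 90° = 30°. Final vector: (0.8660, -0.5000)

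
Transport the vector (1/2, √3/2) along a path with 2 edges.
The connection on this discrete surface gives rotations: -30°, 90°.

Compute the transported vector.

Total rotation: (-30°) + 90° = 60°. Final vector: (-0.5000, 0.8660)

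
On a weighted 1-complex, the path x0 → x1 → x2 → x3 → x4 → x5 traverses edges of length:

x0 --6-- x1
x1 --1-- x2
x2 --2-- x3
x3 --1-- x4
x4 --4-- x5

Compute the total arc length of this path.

Arc length = 6 + 1 + 2 + 1 + 4 = 14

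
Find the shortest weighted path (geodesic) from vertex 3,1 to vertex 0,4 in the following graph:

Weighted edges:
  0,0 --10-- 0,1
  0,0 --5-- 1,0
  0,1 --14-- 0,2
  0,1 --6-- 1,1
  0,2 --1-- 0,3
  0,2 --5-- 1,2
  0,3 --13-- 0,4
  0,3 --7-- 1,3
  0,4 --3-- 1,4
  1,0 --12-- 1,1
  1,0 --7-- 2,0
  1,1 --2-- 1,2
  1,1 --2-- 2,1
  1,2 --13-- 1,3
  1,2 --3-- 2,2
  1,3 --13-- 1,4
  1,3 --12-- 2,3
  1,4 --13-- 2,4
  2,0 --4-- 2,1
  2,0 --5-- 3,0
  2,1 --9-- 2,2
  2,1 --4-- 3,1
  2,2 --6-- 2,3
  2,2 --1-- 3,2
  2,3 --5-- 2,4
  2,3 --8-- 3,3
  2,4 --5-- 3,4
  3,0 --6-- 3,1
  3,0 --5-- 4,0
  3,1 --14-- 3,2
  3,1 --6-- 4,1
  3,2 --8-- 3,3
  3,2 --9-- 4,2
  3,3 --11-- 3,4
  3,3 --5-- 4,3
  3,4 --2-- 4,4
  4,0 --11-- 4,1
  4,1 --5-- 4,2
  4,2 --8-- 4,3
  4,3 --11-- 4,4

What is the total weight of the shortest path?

Shortest path: 3,1 → 2,1 → 1,1 → 1,2 → 0,2 → 0,3 → 0,4, total weight = 27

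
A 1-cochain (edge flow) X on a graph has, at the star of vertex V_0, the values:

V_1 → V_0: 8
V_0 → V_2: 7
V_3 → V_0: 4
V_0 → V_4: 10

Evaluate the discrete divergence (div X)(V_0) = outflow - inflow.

Divergence = sum of outgoing flows = (-8) + 7 + (-4) + 10 = 5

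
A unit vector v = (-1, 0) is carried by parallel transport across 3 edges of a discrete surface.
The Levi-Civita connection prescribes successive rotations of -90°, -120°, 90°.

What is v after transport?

Total rotation: (-90°) + (-120°) + 90° = -120°. Final vector: (0.5000, 0.8660)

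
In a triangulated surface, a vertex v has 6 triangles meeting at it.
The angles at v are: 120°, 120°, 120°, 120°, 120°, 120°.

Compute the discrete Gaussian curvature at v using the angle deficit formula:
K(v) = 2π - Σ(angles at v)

Sum of angles = 720°. K = 360° - 720° = -360°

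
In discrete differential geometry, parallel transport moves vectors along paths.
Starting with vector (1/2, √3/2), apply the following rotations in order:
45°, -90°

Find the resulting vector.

Total rotation: 45° + (-90°) = -45°. Final vector: (0.9659, 0.2588)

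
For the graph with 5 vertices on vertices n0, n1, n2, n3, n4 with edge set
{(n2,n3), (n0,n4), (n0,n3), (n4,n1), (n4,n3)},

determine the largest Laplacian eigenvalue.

Degrees: deg(n0) = 2, deg(n1) = 1, deg(n2) = 1, deg(n3) = 3, deg(n4) = 3.
L = D − A with rows/columns ordered (n0, n1, n2, n3, n4):
  [ 2,  0,  0, -1, -1]
  [ 0,  1,  0,  0, -1]
  [ 0,  0,  1, -1,  0]
  [-1,  0, -1,  3, -1]
  [-1, -1,  0, -1,  3]
Characteristic polynomial: det(λI − L) = λ(λ² − 5λ + 3)(λ² − 5λ + 5).
Roots: λ = 0; (λ² − 5λ + 3) = 0 ⇒ λ = (5 ± √13)/2 ≈ 0.6972, 4.3028; (λ² − 5λ + 5) = 0 ⇒ λ = (5 ± √5)/2 ≈ 1.382, 3.618.
(Check: the roots sum (with multiplicity) to 10, matching trace L = Σdeg = 2·5 = 10.)
Laplacian eigenvalues: [0.0, 0.6972, 1.382, 3.618, 4.3028]. Largest eigenvalue (spectral radius) = 4.3028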